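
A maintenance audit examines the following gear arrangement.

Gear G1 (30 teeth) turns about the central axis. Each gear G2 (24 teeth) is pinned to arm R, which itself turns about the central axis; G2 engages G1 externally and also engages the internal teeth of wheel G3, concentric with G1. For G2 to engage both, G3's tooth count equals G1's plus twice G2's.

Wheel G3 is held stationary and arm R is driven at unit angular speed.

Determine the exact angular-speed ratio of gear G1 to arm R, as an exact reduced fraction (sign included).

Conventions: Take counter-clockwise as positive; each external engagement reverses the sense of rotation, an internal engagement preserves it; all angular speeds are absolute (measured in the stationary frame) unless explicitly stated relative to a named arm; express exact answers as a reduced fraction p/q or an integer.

18/5

planetary set (30T centre, 24T on arm, 78T internal) — Willis relation
ring teeth: 30 + 2·24 = 78
30(ω_sun−ω_arm) = −78(ω_ring−ω_arm),  ω_ring = 0, ω_arm = 1
ω_sun = 1 − (78/30)(0−1) = 18/5
ω_out/ω_in = 18/5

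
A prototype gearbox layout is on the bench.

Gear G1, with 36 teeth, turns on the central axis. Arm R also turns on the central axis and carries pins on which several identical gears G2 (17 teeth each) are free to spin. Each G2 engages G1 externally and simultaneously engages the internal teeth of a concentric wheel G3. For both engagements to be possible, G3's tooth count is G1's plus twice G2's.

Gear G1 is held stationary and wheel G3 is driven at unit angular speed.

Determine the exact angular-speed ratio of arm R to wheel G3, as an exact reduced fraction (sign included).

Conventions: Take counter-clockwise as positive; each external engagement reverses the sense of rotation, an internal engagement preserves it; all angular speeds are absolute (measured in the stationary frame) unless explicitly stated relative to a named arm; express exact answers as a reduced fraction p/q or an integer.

35/53

topology: planetary set — G1 36T / G2 17T / G3 70T, arm = carrier (Willis)
ring teeth: 36 + 2·17 = 70
36(ω_sun−ω_arm) = −70(ω_ring−ω_arm),  ω_sun = 0, ω_ring = 1
36(0−ω_arm) = −70(1−ω_arm)  ⇒  106·ω_arm = 70  ⇒  ω_arm = 35/53
ω_out/ω_in = 35/53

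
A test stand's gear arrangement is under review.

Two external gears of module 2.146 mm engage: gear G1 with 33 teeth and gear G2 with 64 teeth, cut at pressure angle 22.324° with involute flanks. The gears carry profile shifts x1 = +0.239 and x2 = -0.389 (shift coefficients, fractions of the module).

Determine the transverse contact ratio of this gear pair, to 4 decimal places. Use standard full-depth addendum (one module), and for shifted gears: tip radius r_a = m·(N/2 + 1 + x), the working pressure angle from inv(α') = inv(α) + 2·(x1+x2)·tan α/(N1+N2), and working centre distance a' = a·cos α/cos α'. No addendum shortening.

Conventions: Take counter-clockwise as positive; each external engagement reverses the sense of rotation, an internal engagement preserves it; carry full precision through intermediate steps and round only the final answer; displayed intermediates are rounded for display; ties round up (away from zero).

1.6179

recognized (one external pair, fixed centres): single-mesh tooth geometry, m = 2.146, N1 = 33, N2 = 64
base radii: r_b1 = 32.755120, r_b2 = 63.525081
tip radii: r_a1 = 38.067894, r_a2 = 69.983206
inv(α') = inv(22.324°) + 2·(+0.239-0.389)·tan α/(33+64) = 0.01972205  ⇒  α' = 21.88287°
a' = a·cos α / cos α' = 104.0810·cos 22.324°/cos 21.88287° = 103.756063
action lengths: √(r_a1²−r_b1²) = 19.397595, √(r_a2²−r_b2²) = 29.363467
base pitch p_b = π·m·cos α = 6.236560
CR = (19.397595 + 29.363467 − 103.756063·sin 21.88287°)/6.236560 = 1.617894
contact ratio ≈ 1.6179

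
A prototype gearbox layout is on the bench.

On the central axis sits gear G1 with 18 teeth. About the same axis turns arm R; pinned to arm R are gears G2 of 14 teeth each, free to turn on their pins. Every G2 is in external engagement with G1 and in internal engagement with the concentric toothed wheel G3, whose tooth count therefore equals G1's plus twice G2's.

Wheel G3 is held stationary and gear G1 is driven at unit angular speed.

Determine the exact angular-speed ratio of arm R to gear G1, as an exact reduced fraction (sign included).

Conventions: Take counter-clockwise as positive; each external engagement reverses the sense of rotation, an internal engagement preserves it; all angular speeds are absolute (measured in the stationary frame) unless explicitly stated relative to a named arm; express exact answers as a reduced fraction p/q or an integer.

9/32

recognized (axles ride arm R): planetary set, 18/14/46 teeth
ring teeth: 18 + 2·14 = 46
18(ω_sun−ω_arm) = −46(ω_ring−ω_arm),  ω_ring = 0, ω_sun = 1
18(1−ω_arm) = −46(0−ω_arm)  ⇒  64·ω_arm = 18  ⇒  ω_arm = 9/32
ω_out/ω_in = 9/32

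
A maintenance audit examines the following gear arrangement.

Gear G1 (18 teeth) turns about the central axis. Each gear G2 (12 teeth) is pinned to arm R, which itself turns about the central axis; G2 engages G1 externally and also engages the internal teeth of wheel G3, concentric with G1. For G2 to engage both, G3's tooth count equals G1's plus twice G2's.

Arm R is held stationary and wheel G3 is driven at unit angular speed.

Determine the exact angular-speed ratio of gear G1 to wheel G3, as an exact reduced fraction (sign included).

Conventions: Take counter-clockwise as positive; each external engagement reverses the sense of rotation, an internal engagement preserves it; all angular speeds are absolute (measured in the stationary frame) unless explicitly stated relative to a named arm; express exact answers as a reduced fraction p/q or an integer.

topology: planetary set — G1 18T / G2 12T / G3 42T, arm = carrier (Willis)
ring teeth: 18 + 2·12 = 42
18(ω_sun−ω_arm) = −42(ω_ring−ω_arm),  ω_arm = 0, ω_ring = 1
ω_sun = 0 − (42/18)(1−0) = -7/3
ω_out/ω_in = -7/3

-7/3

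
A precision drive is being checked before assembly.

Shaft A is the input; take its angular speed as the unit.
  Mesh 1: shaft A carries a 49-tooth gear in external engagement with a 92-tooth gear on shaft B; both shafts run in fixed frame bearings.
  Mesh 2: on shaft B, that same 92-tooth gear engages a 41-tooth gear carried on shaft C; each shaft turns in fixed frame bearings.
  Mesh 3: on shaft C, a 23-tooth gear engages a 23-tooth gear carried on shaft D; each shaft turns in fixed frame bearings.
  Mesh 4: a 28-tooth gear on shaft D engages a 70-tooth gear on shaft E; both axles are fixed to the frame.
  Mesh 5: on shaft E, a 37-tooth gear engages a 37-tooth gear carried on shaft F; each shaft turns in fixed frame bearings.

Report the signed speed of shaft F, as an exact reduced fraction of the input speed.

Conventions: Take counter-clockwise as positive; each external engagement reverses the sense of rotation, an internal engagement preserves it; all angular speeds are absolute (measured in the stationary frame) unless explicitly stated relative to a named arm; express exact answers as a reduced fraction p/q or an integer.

-98/205

5-mesh fixed-axis compound train (all bearings frame-fixed)
mesh 1 [49T→92T]: |ω|/ω_in = 1×49/92 = 49/92, sense flips to −
mesh 2 [92T→41T]: |ω|/ω_in = (49/92)×92/41 = 49/41, sense flips to +
mesh 3 [23T→23T]: |ω|/ω_in = (49/41)×23/23 = 49/41, sense flips to −
mesh 4 [28T→70T]: |ω|/ω_in = (49/41)×28/70 = 98/205, sense flips to +
mesh 5 [37T→37T]: |ω|/ω_in = (98/205)×37/37 = 98/205, sense flips to −
signed output speed (× input speed) = -98/205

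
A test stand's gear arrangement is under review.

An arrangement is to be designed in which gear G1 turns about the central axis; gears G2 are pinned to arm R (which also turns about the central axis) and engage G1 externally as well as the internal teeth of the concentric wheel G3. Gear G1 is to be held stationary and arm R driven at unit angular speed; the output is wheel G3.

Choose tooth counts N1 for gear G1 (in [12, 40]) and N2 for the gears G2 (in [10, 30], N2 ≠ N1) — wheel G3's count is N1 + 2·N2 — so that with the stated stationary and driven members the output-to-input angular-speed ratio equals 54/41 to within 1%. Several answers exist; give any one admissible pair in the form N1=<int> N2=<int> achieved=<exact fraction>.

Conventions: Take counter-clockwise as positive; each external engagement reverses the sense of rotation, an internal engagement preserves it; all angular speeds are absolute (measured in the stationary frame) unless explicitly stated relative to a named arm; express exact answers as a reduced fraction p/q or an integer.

N1=13 N2=14 achieved=54/41

class = planetary set [ratio 54/41 wanted; Willis about the carrier]
Willis with ω_sun = 0: ω_ring/ω_arm = (N1+N3)/N3; set equal to 54/41  ⇒  N3/N1 = 1/(54/41 − 1) = 41/13
N3 = N1 + 2·N2  ⇒  N2/N1 = (N3/N1 − 1)/2 = (41/13 − 1)/2 = 14/13
smallest multiple with N1 ≥ 12 and N2 ≥ 10: k = 1  ⇒  N1 = 1·13 = 13, N2 = 1·14 = 14 (N1 ≤ 40, N2 ≤ 30, N2 ≠ N1 ✓), N3 = 13 + 2·14 = 41
check: (N1+N3)/N3 with N1 = 13, N3 = 41 gives 54/41; |achieved − target| = 0 ≤ 27/2050 ✓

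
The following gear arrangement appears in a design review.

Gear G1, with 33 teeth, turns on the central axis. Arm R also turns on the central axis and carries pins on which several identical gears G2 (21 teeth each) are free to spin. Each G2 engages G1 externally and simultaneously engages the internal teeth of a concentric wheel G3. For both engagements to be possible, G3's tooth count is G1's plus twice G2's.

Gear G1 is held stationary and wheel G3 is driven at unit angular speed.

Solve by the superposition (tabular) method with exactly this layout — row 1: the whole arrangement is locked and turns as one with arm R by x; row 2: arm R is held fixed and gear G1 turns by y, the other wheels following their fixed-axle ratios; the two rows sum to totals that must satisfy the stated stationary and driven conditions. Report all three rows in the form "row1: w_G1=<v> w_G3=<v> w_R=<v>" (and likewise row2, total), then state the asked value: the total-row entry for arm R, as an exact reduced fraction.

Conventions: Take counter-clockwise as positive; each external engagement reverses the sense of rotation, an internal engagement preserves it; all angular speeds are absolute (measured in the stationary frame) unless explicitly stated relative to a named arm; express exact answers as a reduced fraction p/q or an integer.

row1: w_G1=25/36 w_G3=25/36 w_R=25/36
row2: w_G1=-25/36 w_G3=11/36 w_R=0
total: w_G1=0 w_G3=1 w_R=25/36
asked value: 25/36

class = planetary set [G3 = 33+2·21 = 75; Willis about the carrier]
row 1 (train locked, turned with arm): all members turn x
row 2: sun turns y, ring = −(33/75)·y, arm 0
boundary: total ω_sun = x + y = 0 and total ω_ring = x − (33/75)·y = 1  ⇒  y = -25/36, x = 25/36
row 2 ring = −(33/75)·(-25/36) = 11/36
totals (row 1 + row 2): sun 25/36 + (-25/36) = 0, ring 25/36 + 11/36 = 1, arm 25/36 + 0 = 25/36
asked cell (total, arm) = 25/36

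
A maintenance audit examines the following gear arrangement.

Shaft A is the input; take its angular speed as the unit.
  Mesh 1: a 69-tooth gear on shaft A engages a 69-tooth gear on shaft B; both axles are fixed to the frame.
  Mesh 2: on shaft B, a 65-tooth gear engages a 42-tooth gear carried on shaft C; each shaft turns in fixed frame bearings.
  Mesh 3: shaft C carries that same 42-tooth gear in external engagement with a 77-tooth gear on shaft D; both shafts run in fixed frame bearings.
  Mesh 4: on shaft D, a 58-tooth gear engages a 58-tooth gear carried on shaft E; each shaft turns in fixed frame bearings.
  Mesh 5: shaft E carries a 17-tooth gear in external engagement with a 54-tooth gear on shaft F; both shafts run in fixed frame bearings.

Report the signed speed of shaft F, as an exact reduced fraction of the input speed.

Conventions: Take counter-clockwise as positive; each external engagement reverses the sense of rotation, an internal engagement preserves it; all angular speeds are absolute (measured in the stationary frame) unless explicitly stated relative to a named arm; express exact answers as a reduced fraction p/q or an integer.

-1105/4158

5-mesh fixed-axis compound train (all bearings frame-fixed)
mesh 1 [69T→69T]: |ω|/ω_in = 1×69/69 = 1, sense flips to −
mesh 2 [65T→42T]: |ω|/ω_in = 1×65/42 = 65/42, sense flips to +
mesh 3 [42T→77T]: |ω|/ω_in = (65/42)×42/77 = 65/77, sense flips to −
mesh 4 [58T→58T]: |ω|/ω_in = (65/77)×58/58 = 65/77, sense flips to +
mesh 5 [17T→54T]: |ω|/ω_in = (65/77)×17/54 = 1105/4158, sense flips to −
signed output speed (× input speed) = -1105/4158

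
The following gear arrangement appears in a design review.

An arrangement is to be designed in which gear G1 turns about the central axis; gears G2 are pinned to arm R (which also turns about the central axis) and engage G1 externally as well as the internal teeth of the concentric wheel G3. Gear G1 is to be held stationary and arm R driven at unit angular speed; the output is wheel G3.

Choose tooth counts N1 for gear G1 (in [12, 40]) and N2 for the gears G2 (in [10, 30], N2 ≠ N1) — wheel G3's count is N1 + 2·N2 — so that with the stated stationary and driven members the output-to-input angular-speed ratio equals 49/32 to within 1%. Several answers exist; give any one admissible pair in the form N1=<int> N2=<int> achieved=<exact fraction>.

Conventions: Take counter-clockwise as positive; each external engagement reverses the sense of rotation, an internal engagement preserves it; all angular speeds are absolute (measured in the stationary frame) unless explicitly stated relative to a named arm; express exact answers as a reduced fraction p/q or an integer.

class = planetary set [ratio 49/32 wanted; Willis about the carrier]
Willis with ω_sun = 0: ω_ring/ω_arm = (N1+N3)/N3; set equal to 49/32  ⇒  N3/N1 = 1/(49/32 − 1) = 32/17
N3 = N1 + 2·N2  ⇒  N2/N1 = (N3/N1 − 1)/2 = (32/17 − 1)/2 = 15/34
smallest multiple with N1 ≥ 12 and N2 ≥ 10: k = 1  ⇒  N1 = 1·34 = 34, N2 = 1·15 = 15 (N1 ≤ 40, N2 ≤ 30, N2 ≠ N1 ✓), N3 = 34 + 2·15 = 64
check: (N1+N3)/N3 with N1 = 34, N3 = 64 gives 49/32; |achieved − target| = 0 ≤ 49/3200 ✓

N1=34 N2=15 achieved=49/32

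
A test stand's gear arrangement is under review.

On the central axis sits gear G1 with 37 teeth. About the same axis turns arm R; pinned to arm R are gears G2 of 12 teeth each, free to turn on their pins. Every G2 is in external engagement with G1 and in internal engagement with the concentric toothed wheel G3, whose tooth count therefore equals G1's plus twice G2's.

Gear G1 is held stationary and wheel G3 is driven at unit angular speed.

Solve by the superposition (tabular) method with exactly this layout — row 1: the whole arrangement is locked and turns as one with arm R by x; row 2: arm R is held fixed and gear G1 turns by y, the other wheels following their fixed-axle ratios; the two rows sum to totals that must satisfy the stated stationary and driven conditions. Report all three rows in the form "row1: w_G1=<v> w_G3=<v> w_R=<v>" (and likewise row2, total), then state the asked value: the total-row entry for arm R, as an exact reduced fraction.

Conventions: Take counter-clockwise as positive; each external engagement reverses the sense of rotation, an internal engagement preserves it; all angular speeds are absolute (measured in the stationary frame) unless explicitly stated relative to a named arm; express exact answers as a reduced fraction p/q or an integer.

row1: w_G1=61/98 w_G3=61/98 w_R=61/98
row2: w_G1=-61/98 w_G3=37/98 w_R=0
total: w_G1=0 w_G3=1 w_R=61/98
asked value: 61/98

topology: planetary set — G1 37T / G2 12T / G3 61T, arm = carrier (Willis)
row 1 (train locked, turned with arm): all members turn x
superposition row 2 [arm held]: sun y, ring −(37/61)·y, arm 0
boundary: total ω_sun = x + y = 0 and total ω_ring = x − (37/61)·y = 1  ⇒  y = -61/98, x = 61/98
row 2 ring = −(37/61)·(-61/98) = 37/98
totals (row 1 + row 2): sun 61/98 + (-61/98) = 0, ring 61/98 + 37/98 = 1, arm 61/98 + 0 = 61/98
asked cell (total, arm) = 61/98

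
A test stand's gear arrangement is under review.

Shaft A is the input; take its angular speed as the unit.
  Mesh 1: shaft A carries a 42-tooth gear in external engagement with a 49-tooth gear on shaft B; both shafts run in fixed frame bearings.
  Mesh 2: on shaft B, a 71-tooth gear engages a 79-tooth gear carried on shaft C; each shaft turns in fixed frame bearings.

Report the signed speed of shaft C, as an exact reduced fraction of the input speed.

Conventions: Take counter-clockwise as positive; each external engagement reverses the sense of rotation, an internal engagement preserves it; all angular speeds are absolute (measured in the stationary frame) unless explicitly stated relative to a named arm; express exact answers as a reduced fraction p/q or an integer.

426/553

2-mesh fixed-axis compound train (all bearings frame-fixed)
mesh 1 [42T→49T]: |ω|/ω_in = 1×42/49 = 6/7, sense flips to −
mesh 2 [71T→79T]: |ω|/ω_in = (6/7)×71/79 = 426/553, sense flips to +
signed output speed (× input speed) = 426/553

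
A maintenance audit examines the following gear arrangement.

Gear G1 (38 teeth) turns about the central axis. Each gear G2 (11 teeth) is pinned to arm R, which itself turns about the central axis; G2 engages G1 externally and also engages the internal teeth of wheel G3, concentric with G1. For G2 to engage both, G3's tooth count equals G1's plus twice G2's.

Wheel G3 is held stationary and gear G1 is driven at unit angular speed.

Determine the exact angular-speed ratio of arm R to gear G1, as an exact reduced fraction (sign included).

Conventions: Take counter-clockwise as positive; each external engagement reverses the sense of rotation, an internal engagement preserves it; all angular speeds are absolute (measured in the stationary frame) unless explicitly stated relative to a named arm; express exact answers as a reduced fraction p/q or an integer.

planetary set (38T centre, 11T on arm, 60T internal) — Willis relation
ring teeth: 38 + 2·11 = 60
38(ω_sun−ω_arm) = −60(ω_ring−ω_arm),  ω_ring = 0, ω_sun = 1
38(1−ω_arm) = −60(0−ω_arm)  ⇒  98·ω_arm = 38  ⇒  ω_arm = 19/49
ω_out/ω_in = 19/49

19/49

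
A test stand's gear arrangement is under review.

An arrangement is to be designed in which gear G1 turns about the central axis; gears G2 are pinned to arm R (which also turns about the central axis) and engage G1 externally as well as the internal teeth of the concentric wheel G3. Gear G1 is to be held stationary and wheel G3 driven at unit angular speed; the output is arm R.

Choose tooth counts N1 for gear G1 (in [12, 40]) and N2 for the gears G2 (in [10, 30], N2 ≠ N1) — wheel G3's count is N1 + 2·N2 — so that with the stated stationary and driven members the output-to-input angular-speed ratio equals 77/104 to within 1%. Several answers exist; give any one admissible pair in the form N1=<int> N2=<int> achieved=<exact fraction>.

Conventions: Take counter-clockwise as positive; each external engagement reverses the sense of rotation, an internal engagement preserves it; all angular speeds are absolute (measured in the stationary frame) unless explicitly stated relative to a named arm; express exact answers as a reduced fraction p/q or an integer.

N1=27 N2=25 achieved=77/104

topology: planetary set — design target 77/104, arm = carrier (Willis)
Willis with ω_sun = 0: ω_arm/ω_ring = N3/(N1+N3); set equal to 77/104  ⇒  N3/N1 = (77/104)/(1 − 77/104) = 77/27
N3 = N1 + 2·N2  ⇒  N2/N1 = (N3/N1 − 1)/2 = (77/27 − 1)/2 = 25/27
smallest multiple with N1 ≥ 12 and N2 ≥ 10: k = 1  ⇒  N1 = 1·27 = 27, N2 = 1·25 = 25 (N1 ≤ 40, N2 ≤ 30, N2 ≠ N1 ✓), N3 = 27 + 2·25 = 77
check: N3/(N1+N3) with N1 = 27, N3 = 77 gives 77/104; |achieved − target| = 0 ≤ 77/10400 ✓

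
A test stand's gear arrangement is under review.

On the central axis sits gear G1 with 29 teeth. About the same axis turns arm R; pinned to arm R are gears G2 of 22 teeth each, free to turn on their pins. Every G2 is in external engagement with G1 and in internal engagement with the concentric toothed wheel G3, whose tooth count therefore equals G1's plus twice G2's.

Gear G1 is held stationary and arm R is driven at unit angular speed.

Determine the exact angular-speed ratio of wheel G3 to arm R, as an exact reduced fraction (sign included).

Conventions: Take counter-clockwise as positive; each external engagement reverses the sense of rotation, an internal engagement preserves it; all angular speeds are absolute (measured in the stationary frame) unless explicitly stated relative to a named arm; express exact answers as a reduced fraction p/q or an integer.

102/73

topology: planetary set — G1 29T / G2 22T / G3 73T, arm = carrier (Willis)
ring teeth: 29 + 2·22 = 73
29(ω_sun−ω_arm) = −73(ω_ring−ω_arm),  ω_sun = 0, ω_arm = 1
ω_ring = 1 − (29/73)(0−1) = 102/73
ω_out/ω_in = 102/73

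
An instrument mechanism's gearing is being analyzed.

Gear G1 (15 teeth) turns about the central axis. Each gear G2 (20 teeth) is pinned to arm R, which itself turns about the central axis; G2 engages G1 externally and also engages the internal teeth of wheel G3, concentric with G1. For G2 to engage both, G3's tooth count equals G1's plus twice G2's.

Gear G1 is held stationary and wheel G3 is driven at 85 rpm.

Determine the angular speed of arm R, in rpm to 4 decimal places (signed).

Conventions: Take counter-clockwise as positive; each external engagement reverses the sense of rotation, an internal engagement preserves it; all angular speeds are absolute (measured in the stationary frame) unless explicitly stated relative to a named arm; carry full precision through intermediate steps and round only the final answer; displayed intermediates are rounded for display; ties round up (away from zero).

topology: planetary set — G1 15T / G2 20T / G3 55T, arm = carrier (Willis)
normalise by the input: solve with ω_ring = 1, then scale by 85 rpm
ring teeth: 15 + 2·20 = 55
15(ω_sun−ω_arm) = −55(ω_ring−ω_arm),  ω_sun = 0, ω_ring = 1
15(0−ω_arm) = −55(1−ω_arm)  ⇒  70·ω_arm = 55  ⇒  ω_arm = 11/14
scale: ω_arm = 11/14 × 85 rpm = +66.7857 rpm

+66.7857 rpm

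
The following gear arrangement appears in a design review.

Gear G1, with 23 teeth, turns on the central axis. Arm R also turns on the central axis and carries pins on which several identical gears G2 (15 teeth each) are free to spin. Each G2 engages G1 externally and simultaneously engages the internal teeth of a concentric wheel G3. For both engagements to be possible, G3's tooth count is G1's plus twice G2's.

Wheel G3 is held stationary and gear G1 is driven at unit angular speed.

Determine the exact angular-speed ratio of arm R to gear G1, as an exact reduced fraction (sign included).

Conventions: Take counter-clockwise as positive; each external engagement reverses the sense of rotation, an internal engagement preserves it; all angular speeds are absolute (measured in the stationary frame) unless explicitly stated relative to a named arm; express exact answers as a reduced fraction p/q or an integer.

topology: planetary set — G1 23T / G2 15T / G3 53T, arm = carrier (Willis)
ring teeth: 23 + 2·15 = 53
23(ω_sun−ω_arm) = −53(ω_ring−ω_arm),  ω_ring = 0, ω_sun = 1
23(1−ω_arm) = −53(0−ω_arm)  ⇒  76·ω_arm = 23  ⇒  ω_arm = 23/76
ω_out/ω_in = 23/76

23/76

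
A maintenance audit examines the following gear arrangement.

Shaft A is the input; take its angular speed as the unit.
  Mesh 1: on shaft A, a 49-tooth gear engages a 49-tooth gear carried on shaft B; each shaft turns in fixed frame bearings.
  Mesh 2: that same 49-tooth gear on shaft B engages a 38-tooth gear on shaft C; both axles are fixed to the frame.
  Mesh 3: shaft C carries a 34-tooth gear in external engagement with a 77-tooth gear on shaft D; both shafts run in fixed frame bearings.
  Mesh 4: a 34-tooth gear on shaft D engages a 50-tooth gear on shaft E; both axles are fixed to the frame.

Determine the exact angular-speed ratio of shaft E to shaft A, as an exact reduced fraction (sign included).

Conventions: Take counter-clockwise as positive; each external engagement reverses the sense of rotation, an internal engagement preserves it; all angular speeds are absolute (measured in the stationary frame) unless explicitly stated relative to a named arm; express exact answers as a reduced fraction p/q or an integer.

class = fixed-axis compound train [4 meshes; 4 ratios multiply, 4 sense flips]
mesh 1 [49T→49T]: running ratio 1, sense −
mesh 2 [49T→38T]: running ratio 49/38, sense +
mesh 3 [34T→77T]: running ratio 119/209, sense −
mesh 4 [34T→50T]: running ratio 2023/5225, sense +
ω_out/ω_in = 2023/5225

2023/5225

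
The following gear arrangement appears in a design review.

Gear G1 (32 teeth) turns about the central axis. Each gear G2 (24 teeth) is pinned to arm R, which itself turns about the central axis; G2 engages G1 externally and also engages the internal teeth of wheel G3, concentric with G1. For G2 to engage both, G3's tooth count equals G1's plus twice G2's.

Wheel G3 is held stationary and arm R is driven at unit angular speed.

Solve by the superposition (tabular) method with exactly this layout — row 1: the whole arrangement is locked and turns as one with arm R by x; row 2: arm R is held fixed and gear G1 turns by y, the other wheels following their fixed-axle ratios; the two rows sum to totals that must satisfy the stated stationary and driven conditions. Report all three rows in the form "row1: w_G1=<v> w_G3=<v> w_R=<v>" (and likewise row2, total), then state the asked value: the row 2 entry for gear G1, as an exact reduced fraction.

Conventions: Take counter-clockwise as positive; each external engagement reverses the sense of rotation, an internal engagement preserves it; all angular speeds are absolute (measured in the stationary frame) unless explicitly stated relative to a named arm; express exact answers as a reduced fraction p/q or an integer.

recognized (axles ride arm R): planetary set, 32/24/80 teeth
row 1: whole set turns with the arm by x
row 2: sun turns y, ring = −(32/80)·y, arm 0
boundary: total ω_ring = x − (32/80)·y = 0 and total ω_arm = x = 1  ⇒  y = 5/2, x = 1
row 2 ring = −(32/80)·5/2 = -1
totals (row 1 + row 2): sun 1 + 5/2 = 7/2, ring 1 + (-1) = 0, arm 1 + 0 = 1
asked cell (row2, sun) = 5/2

row1: w_G1=1 w_G3=1 w_R=1
row2: w_G1=5/2 w_G3=-1 w_R=0
total: w_G1=7/2 w_G3=0 w_R=1
asked value: 5/2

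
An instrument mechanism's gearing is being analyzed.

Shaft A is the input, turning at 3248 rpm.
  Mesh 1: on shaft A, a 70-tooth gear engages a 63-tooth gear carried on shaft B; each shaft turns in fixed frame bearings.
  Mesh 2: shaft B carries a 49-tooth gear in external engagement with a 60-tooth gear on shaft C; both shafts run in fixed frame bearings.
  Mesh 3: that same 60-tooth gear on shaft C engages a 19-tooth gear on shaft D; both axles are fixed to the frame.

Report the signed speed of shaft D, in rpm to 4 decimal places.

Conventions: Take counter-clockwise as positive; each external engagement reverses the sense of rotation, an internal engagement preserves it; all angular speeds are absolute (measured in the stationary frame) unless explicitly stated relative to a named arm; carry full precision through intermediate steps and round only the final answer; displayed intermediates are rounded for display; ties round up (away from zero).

-9307.1345 rpm

3-mesh fixed-axis compound train (all bearings frame-fixed)
mesh 1 [70T→63T]: ω = 3248.0000×70/63 = 3608.8889 rpm, sense flips to −
mesh 2 [49T→60T]: ω = 3608.8889×49/60 = 2947.2593 rpm, sense flips to +
mesh 3 [60T→19T]: ω = 2947.2593×60/19 = 9307.1345 rpm, sense flips to −
signed output speed = -9307.1345 rpm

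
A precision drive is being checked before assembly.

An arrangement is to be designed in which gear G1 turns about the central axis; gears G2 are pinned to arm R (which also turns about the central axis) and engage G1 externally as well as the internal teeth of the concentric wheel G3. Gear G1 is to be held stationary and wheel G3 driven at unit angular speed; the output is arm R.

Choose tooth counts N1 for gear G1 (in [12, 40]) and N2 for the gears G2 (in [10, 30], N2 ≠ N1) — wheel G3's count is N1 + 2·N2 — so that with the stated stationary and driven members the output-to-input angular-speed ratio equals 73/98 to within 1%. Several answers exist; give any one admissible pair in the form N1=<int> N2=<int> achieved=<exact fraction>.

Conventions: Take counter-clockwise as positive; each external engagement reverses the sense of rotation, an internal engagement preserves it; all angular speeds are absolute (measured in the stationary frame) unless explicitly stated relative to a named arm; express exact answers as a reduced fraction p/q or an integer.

design class (target 73/98): planetary set
Willis with ω_sun = 0: ω_arm/ω_ring = N3/(N1+N3); set equal to 73/98  ⇒  N3/N1 = (73/98)/(1 − 73/98) = 73/25
N3 = N1 + 2·N2  ⇒  N2/N1 = (N3/N1 − 1)/2 = (73/25 − 1)/2 = 24/25
smallest multiple with N1 ≥ 12 and N2 ≥ 10: k = 1  ⇒  N1 = 1·25 = 25, N2 = 1·24 = 24 (N1 ≤ 40, N2 ≤ 30, N2 ≠ N1 ✓), N3 = 25 + 2·24 = 73
check: N3/(N1+N3) with N1 = 25, N3 = 73 gives 73/98; |achieved − target| = 0 ≤ 73/9800 ✓

N1=25 N2=24 achieved=73/98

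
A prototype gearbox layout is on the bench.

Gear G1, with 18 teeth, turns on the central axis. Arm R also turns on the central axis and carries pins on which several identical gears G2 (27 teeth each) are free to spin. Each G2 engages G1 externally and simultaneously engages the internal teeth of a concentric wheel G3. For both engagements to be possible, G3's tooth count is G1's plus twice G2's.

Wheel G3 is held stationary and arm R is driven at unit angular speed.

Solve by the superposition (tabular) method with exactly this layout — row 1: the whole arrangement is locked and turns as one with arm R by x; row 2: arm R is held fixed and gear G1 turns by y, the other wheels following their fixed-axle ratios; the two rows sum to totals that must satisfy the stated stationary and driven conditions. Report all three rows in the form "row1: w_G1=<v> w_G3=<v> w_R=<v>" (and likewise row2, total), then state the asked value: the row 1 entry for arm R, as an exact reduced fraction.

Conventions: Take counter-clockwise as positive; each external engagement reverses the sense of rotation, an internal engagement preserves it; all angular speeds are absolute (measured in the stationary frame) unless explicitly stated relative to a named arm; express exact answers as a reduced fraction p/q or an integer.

topology: planetary set — G1 18T / G2 27T / G3 72T, arm = carrier (Willis)
row 1 — lock + rotate with arm: ω_sun = ω_ring = ω_arm = x
row 2 (arm held, sun turns y): ω_ring = −(18/72)·y, ω_arm = 0
boundary: total ω_ring = x − (18/72)·y = 0 and total ω_arm = x = 1  ⇒  y = 4, x = 1
row 2 ring = −(18/72)·4 = -1
totals (row 1 + row 2): sun 1 + 4 = 5, ring 1 + (-1) = 0, arm 1 + 0 = 1
asked cell (row1, arm) = 1

row1: w_G1=1 w_G3=1 w_R=1
row2: w_G1=4 w_G3=-1 w_R=0
total: w_G1=5 w_G3=0 w_R=1
asked value: 1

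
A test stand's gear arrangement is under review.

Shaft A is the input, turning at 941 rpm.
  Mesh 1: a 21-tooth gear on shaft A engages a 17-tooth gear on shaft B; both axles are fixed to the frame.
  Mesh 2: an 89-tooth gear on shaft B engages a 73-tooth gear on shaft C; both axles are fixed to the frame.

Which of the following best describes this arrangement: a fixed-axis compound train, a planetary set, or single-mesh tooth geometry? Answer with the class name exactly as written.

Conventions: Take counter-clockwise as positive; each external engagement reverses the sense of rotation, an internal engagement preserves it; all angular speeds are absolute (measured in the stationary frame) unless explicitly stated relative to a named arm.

fixed-axis compound train

2-mesh fixed-axis compound train (all bearings frame-fixed)
classification: fixed-axis compound train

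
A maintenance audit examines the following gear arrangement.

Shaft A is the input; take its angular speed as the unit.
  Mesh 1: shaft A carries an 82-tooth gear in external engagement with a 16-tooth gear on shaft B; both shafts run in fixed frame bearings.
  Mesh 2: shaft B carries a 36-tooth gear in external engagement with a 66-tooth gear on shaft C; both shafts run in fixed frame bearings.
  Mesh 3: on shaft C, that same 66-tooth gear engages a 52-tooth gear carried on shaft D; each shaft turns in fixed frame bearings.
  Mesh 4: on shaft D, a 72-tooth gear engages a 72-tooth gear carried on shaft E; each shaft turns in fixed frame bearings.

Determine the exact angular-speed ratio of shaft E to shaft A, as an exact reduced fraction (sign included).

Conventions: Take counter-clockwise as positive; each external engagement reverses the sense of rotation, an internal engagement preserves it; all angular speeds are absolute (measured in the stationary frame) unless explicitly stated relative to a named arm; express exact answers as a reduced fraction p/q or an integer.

class = fixed-axis compound train [4 meshes; 4 ratios multiply, 4 sense flips]
mesh 1 [82T→16T]: running ratio 41/8, sense −
mesh 2 [36T→66T]: running ratio 123/44, sense +
mesh 3 [66T→52T]: running ratio 369/104, sense −
mesh 4 [72T→72T]: running ratio 369/104, sense +
ω_out/ω_in = 369/104

369/104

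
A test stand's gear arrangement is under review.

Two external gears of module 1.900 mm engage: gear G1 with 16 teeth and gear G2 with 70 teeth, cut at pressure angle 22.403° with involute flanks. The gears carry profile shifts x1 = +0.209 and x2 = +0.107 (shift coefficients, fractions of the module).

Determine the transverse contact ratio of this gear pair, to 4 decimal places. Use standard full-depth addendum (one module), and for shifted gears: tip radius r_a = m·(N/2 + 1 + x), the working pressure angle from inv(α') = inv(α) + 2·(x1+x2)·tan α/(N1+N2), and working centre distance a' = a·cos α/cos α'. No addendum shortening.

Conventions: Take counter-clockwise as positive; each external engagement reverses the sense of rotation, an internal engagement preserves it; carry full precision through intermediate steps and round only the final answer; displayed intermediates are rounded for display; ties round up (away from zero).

1.4883

single-mesh involute tooth geometry (16T engaging 70T at module 1.900)
base radii: r_b1 = 14.052796, r_b2 = 61.480984
tip radii: r_a1 = 17.497100, r_a2 = 68.603300
inv(α') = inv(22.403°) + 2·(+0.209+0.107)·tan α/(16+70) = 0.02425482  ⇒  α' = 23.37648°
a' = a·cos α / cos α' = 81.7000·cos 22.403°/cos 23.37648° = 82.288197
action lengths: √(r_a1²−r_b1²) = 10.424367, √(r_a2²−r_b2²) = 30.438485
base pitch p_b = π·m·cos α = 5.518520
CR = (10.424367 + 30.438485 − 82.288197·sin 23.37648°)/5.518520 = 1.488310
contact ratio ≈ 1.4883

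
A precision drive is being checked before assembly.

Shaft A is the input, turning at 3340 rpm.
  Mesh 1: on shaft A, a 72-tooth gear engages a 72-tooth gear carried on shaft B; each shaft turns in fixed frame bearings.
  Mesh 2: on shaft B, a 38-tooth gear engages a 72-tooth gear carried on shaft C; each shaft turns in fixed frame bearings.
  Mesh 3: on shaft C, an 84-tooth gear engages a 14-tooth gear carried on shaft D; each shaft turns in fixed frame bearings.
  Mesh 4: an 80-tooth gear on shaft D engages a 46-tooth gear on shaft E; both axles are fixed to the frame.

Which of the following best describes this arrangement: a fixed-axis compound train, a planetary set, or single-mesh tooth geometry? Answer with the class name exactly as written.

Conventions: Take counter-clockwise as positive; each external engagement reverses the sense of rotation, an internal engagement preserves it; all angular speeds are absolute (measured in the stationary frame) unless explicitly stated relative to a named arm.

class = fixed-axis compound train [4 meshes; 4 ratios multiply, 4 sense flips]
classification: fixed-axis compound train

fixed-axis compound train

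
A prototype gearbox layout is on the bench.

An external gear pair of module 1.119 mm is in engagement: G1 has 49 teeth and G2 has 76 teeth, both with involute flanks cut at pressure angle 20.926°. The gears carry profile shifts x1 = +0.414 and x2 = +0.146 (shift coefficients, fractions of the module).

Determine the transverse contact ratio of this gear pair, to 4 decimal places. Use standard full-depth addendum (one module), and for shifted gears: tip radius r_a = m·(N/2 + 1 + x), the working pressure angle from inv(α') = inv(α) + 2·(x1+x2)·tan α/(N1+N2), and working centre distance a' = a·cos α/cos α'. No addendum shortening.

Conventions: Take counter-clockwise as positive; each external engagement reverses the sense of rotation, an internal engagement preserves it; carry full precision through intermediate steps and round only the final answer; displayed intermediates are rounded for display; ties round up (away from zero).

1.6585

class = single-mesh tooth geometry [involute pair 49T × 76T, m = 1.119]
base radii: r_b1 = 25.607242, r_b2 = 39.717355
tip radii: r_a1 = 28.997766, r_a2 = 43.804374
inv(α') = inv(20.926°) + 2·(+0.414+0.146)·tan α/(49+76) = 0.02058147  ⇒  α' = 22.18351°
a' = a·cos α / cos α' = 69.9375·cos 20.926°/cos 22.18351° = 70.546501
action lengths: √(r_a1²−r_b1²) = 13.606601, √(r_a2²−r_b2²) = 18.475792
base pitch p_b = π·m·cos α = 3.283572
CR = (13.606601 + 18.475792 − 70.546501·sin 22.18351°)/3.283572 = 1.658512
contact ratio ≈ 1.6585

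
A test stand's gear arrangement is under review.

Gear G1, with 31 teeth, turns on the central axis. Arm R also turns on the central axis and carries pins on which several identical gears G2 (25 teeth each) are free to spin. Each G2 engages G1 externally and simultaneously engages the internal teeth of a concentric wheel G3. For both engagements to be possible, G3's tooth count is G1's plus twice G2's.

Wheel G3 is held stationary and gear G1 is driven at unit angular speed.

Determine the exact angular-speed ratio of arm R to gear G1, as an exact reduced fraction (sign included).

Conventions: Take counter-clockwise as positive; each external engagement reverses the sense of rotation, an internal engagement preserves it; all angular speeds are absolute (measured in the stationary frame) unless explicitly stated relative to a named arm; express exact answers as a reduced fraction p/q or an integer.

planetary set (31T centre, 25T on arm, 81T internal) — Willis relation
ring teeth: 31 + 2·25 = 81
31(ω_sun−ω_arm) = −81(ω_ring−ω_arm),  ω_ring = 0, ω_sun = 1
31(1−ω_arm) = −81(0−ω_arm)  ⇒  112·ω_arm = 31  ⇒  ω_arm = 31/112
ω_out/ω_in = 31/112

31/112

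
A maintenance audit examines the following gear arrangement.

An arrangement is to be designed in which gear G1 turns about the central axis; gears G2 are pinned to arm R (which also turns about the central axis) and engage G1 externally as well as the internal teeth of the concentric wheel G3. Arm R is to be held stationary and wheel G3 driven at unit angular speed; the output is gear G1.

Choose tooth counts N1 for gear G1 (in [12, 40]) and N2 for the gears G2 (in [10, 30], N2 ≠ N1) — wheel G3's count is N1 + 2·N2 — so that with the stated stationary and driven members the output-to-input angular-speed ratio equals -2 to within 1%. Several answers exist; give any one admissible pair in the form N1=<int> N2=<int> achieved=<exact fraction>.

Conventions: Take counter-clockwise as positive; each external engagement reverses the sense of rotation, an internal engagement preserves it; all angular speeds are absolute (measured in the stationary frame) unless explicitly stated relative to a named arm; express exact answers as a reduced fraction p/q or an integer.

topology: planetary set — design target -2, arm = carrier (Willis)
Willis with ω_arm = 0: ω_sun/ω_ring = −N3/N1; set equal to -2  ⇒  N3/N1 = −(-2) = 2
N3 = N1 + 2·N2  ⇒  N2/N1 = (N3/N1 − 1)/2 = (2 − 1)/2 = 1/2
smallest multiple with N1 ≥ 12 and N2 ≥ 10: k = 10  ⇒  N1 = 10·2 = 20, N2 = 10·1 = 10 (N1 ≤ 40, N2 ≤ 30, N2 ≠ N1 ✓), N3 = 20 + 2·10 = 40
check: −N3/N1 with N1 = 20, N3 = 40 gives -2; |achieved − target| = 0 ≤ 1/50 ✓

N1=20 N2=10 achieved=-2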